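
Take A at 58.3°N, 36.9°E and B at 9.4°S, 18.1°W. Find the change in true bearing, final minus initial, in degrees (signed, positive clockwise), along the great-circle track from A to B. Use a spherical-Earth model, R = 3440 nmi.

-29.1°

At departure: θ₁ = atan2(sin Δλ cos φ₂, cos φ₁ sin φ₂ − sin φ₁ cos φ₂ cos Δλ) = 234.93°
At arrival: θ₂ = atan2(sin Δλ cos φ₁, −cos φ₂ sin φ₁ + sin φ₂ cos φ₁ cos Δλ) = 205.85°
Δθ = θ₂ − θ₁ = -29.1°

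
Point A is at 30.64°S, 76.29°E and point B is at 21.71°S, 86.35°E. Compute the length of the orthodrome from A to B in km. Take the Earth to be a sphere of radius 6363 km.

1409 km

cos σ = sin φ₁ sin φ₂ + cos φ₁ cos φ₂ cos Δλ
      = sin(-30.64°)sin(-21.71°) + cos(-30.64°)cos(-21.71°)cos(10.06°) = 0.9756
σ = 12.686° → d = Rσ = 6363·0.22141 = 1409 km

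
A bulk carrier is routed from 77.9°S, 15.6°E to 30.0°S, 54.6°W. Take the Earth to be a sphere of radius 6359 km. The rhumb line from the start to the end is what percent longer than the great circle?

Great circle: σ = 0.9880 rad → d_gc = Rσ = 6282.5 km
Rhumb: Δφ = +0.8360, Δλ = -1.2252, Δψ = +1.6951, q = Δφ/Δψ = 0.4932 → d_rh = R√(Δφ²+q²Δλ²) = 6559.5 km
Excess = (6559.5 − 6282.5) / 6282.5 = 277.0 / 6282.5 = 4.41% ≈ 4.4%

4.4%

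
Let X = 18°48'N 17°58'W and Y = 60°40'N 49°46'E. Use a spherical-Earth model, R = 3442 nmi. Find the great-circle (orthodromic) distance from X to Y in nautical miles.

cos σ = sin φ₁ sin φ₂ + cos φ₁ cos φ₂ cos Δλ
      = sin(18.80°)sin(60.67°) + cos(18.80°)cos(60.67°)cos(67.73°) = 0.4567
σ = 62.828° → d = Rσ = 3442·1.09655 = 3774 nmi

3774 nmi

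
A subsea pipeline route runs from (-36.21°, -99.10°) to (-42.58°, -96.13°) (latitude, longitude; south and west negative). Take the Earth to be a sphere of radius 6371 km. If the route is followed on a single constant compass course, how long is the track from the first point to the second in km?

Rhumb course C = atan2(Δλ, Δψ) with Δψ = ln[tan(π/4+φ₂/2)/tan(π/4+φ₁/2)] = -0.1440, Δλ = +0.0518 → C = 160.21°
d = R·|Δφ| / |cos C| = 6371·0.11118 / 0.94092 = 753 km

753 km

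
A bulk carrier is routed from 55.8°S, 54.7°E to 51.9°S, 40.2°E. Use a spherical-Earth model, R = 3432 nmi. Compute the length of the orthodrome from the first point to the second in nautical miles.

cos σ = sin φ₁ sin φ₂ + cos φ₁ cos φ₂ cos Δλ
      = sin(-55.80°)sin(-51.90°) + cos(-55.80°)cos(-51.90°)cos(-14.50°) = 0.9866
σ = 9.377° → d = Rσ = 3432·0.16366 = 562 nmi

562 nmi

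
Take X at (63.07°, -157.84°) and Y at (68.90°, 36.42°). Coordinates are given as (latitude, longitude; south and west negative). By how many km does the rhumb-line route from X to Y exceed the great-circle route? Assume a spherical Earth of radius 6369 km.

Great circle: cos σ = sin φ₁ sin φ₂ + cos φ₁ cos φ₂ cos Δλ,  σ = 0.8315 rad → d_gc = 5295.8 km
Rhumb line: Δψ = +0.2512, q = Δφ/Δψ = 0.4050, d_rh = R√(Δφ²+q²Δλ²) = 7490.1 km
Excess = 7490.1 − 5295.8 = 2194.3 ≈ 2194 km

2194 km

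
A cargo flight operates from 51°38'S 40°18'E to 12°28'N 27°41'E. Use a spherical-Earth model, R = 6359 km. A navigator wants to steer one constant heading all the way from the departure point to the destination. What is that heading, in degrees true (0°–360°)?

Meridional parts: M(φ₁)=-1.0558, M(φ₂)=+0.2193 → ΔM = +1.2751;  Δλ = -0.2202 rad
tan C = Δλ / ΔM = -0.1727 → C = 350.20°

350.2°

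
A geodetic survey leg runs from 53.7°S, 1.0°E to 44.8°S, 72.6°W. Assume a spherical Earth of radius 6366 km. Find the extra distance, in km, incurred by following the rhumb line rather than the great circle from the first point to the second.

Great circle: cos σ = sin φ₁ sin φ₂ + cos φ₁ cos φ₂ cos Δλ,  σ = 0.8141 rad → d_gc = 5182.9 km
Rhumb line: Δψ = +0.2389, q = Δφ/Δψ = 0.6503, d_rh = R√(Δφ²+q²Δλ²) = 5409.2 km
Excess = 5409.2 − 5182.9 = 226.3 ≈ 226 km

226 km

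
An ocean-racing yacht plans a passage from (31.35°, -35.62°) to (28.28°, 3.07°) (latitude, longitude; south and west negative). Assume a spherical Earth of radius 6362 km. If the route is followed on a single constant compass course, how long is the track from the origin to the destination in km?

Δψ = ln[tan(π/4+φ₂/2)/tan(π/4+φ₁/2)] = -0.0618;  Δφ = -0.0536 rad,  Δλ = +0.6753 rad
q = Δφ/Δψ = 0.8675
d = R·√(Δφ² + q²Δλ²) = 6362·0.58822 = 3742 km

3742 km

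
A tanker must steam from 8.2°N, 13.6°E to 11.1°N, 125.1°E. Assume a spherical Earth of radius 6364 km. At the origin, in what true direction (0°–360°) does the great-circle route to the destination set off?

75.2°

θ = atan2( sin Δλ·cos φ₂ ,  cos φ₁ sin φ₂ − sin φ₁ cos φ₂ cos Δλ )
  = atan2(+0.9130, +0.2418) = 75.16°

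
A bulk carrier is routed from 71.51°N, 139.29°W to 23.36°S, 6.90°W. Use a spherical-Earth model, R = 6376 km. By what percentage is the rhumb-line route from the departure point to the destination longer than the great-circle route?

Great circle: σ = 2.1801 rad → d_gc = Rσ = 13900.5 km
Rhumb: Δφ = -1.6558, Δλ = +2.3106, Δψ = -2.2349, q = Δφ/Δψ = 0.7409 → d_rh = R√(Δφ²+q²Δλ²) = 15185.4 km
Excess = (15185.4 − 13900.5) / 13900.5 = 1284.9 / 13900.5 = 9.24% ≈ 9.2%

9.2%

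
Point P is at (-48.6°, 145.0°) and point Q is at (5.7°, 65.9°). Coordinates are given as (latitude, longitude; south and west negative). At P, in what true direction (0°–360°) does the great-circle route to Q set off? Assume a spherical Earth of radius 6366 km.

282.0°

θ = atan2( sin Δλ·cos φ₂ ,  cos φ₁ sin φ₂ − sin φ₁ cos φ₂ cos Δλ )
  = atan2(-0.9771, +0.2068) = 281.95°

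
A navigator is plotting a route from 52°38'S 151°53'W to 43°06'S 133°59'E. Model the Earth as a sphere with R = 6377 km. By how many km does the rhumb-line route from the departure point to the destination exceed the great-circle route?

230 km

Great circle: cos σ = sin φ₁ sin φ₂ + cos φ₁ cos φ₂ cos Δλ,  σ = 0.8444 rad → d_gc = 5384.6 km
Rhumb line: Δψ = +0.2490, q = Δφ/Δψ = 0.6682, d_rh = R√(Δφ²+q²Δλ²) = 5614.4 km
Excess = 5614.4 − 5384.6 = 229.8 ≈ 230 km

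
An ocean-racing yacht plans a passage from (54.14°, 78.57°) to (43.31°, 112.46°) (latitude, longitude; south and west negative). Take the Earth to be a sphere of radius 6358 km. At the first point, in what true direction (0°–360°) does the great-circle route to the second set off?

θ = atan2( sin Δλ·cos φ₂ ,  cos φ₁ sin φ₂ − sin φ₁ cos φ₂ cos Δλ )
  = atan2(+0.4057, -0.0877) = 102.20°

102.2°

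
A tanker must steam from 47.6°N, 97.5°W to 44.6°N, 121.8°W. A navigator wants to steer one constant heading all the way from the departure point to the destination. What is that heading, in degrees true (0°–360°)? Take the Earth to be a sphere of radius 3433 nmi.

Δψ = ln[tan(π/4+φ₂/2)/tan(π/4+φ₁/2)] = -0.0755
Δλ = -0.4241 rad (taken the short way round)
course = atan2(Δλ, Δψ) = 259.90°

259.9°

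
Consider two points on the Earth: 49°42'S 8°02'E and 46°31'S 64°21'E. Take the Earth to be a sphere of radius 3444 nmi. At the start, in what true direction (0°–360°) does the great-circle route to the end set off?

θ = atan2( sin Δλ·cos φ₂ ,  cos φ₁ sin φ₂ − sin φ₁ cos φ₂ cos Δλ )
  = atan2(+0.5726, -0.1782) = 107.29°

107.3°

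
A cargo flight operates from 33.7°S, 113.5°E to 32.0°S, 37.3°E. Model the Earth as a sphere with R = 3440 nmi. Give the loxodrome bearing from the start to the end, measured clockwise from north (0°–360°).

271.5°

Meridional parts: M(φ₁)=-0.6254, M(φ₂)=-0.5900 → ΔM = +0.0353;  Δλ = -1.3299 rad
tan C = Δλ / ΔM = -37.6534 → C = 271.52°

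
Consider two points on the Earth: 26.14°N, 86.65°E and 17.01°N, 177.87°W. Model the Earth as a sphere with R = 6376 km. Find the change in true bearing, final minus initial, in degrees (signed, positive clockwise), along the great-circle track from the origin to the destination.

At departure: θ₁ = atan2(sin Δλ cos φ₂, cos φ₁ sin φ₂ − sin φ₁ cos φ₂ cos Δλ) = 72.35°
At arrival: θ₂ = atan2(sin Δλ cos φ₁, −cos φ₂ sin φ₁ + sin φ₂ cos φ₁ cos Δλ) = 116.54°
Δθ = θ₂ − θ₁ = +44.2°

+44.2°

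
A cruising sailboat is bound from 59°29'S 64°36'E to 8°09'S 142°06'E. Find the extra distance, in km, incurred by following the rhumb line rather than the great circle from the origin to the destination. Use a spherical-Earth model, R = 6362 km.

Great circle: cos σ = sin φ₁ sin φ₂ + cos φ₁ cos φ₂ cos Δλ,  σ = 1.3378 rad → d_gc = 8510.9 km
Rhumb line: Δψ = +1.1563, q = Δφ/Δψ = 0.7748, d_rh = R√(Δφ²+q²Δλ²) = 8771.9 km
Excess = 8771.9 − 8510.9 = 261.0 ≈ 261 km

261 km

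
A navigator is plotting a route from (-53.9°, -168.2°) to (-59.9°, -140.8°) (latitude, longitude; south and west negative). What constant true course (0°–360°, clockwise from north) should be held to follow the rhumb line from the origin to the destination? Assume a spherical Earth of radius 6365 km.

Meridional parts: M(φ₁)=-1.1212, M(φ₂)=-1.3135 → ΔM = -0.1923;  Δλ = +0.4782 rad
tan C = Δλ / ΔM = -2.4873 → C = 111.90°

111.9°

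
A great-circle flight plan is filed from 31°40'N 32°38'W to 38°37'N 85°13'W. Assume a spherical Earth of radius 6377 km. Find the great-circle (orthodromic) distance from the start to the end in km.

Haversine: a = sin²(Δφ/2)+cos φ₁ cos φ₂ sin²(Δλ/2) = 0.13415;  σ = 2·atan2(√a,√(1−a))
σ = 42.970° → d = Rσ = 6377·0.74997 = 4783 km

4783 km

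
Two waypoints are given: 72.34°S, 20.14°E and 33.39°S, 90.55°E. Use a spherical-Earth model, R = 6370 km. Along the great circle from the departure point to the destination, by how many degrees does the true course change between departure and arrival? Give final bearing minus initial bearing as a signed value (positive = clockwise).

-61.6°

At departure: θ₁ = atan2(sin Δλ cos φ₂, cos φ₁ sin φ₂ − sin φ₁ cos φ₂ cos Δλ) = 82.77°
At arrival: θ₂ = atan2(sin Δλ cos φ₁, −cos φ₂ sin φ₁ + sin φ₂ cos φ₁ cos Δλ) = 21.13°
Δθ = θ₂ − θ₁ = -61.6°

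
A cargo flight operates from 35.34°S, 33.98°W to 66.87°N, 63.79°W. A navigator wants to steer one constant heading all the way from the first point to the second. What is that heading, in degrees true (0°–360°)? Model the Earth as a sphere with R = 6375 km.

Meridional parts: M(φ₁)=-0.6601, M(φ₂)=+1.5865 → ΔM = +2.2466;  Δλ = -0.5203 rad
tan C = Δλ / ΔM = -0.2316 → C = 346.96°

347.0°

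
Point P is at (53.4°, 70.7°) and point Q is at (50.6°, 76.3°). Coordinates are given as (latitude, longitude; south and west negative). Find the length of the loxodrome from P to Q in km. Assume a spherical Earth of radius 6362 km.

493 km

Rhumb course C = atan2(Δλ, Δψ) with Δψ = ln[tan(π/4+φ₂/2)/tan(π/4+φ₁/2)] = -0.0794, Δλ = +0.0977 → C = 129.09°
d = R·|Δφ| / |cos C| = 6362·0.04887 / 0.63058 = 493 km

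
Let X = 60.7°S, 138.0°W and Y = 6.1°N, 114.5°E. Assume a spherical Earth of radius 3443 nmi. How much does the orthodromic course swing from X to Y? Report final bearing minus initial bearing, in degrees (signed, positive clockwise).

+73.7°

Initial bearing θ₁ = atan2(sin Δλ cos φ₂, cos φ₁ sin φ₂ − sin φ₁ cos φ₂ cos Δλ) = 257.59°
Final bearing θ₂ = (initial bearing from the destination back to the start) + 180° = 331.27°
Δθ = θ₂ − θ₁ = +73.7°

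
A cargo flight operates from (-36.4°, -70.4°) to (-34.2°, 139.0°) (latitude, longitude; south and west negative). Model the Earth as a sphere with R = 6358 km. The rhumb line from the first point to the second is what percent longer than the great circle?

Great circle: σ = 1.8198 rad → d_gc = Rσ = 11570.2 km
Rhumb: Δφ = +0.0384, Δλ = -2.6285, Δψ = +0.0471, q = Δφ/Δψ = 0.8160 → d_rh = R√(Δφ²+q²Δλ²) = 13639.6 km
Excess = (13639.6 − 11570.2) / 11570.2 = 2069.4 / 11570.2 = 17.89% ≈ 17.9%

17.9%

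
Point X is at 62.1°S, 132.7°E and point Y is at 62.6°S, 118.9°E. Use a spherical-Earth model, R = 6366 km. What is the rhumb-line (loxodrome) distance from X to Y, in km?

Rhumb course C = atan2(Δλ, Δψ) with Δψ = ln[tan(π/4+φ₂/2)/tan(π/4+φ₁/2)] = -0.0188, Δλ = -0.2409 → C = 265.54°
d = R·|Δφ| / |cos C| = 6366·0.00873 / 0.07784 = 714 km

714 km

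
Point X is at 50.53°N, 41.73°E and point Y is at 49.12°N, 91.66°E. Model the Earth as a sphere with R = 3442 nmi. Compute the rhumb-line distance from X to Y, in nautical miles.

1937 nmi

Δψ = ln[tan(π/4+φ₂/2)/tan(π/4+φ₁/2)] = -0.0382;  Δφ = -0.0246 rad,  Δλ = +0.8714 rad
q = Δφ/Δψ = 0.6451
d = R·√(Δφ² + q²Δλ²) = 3442·0.56267 = 1937 nmi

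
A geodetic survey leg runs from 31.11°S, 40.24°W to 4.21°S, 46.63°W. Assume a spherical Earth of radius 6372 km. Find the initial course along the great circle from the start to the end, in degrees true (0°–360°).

θ = atan2( sin Δλ·cos φ₂ ,  cos φ₁ sin φ₂ − sin φ₁ cos φ₂ cos Δλ )
  = atan2(-0.1110, +0.4492) = 346.12°

346.1°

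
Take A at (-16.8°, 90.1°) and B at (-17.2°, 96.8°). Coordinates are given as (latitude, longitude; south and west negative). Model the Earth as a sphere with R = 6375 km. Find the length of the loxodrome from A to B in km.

Rhumb course C = atan2(Δλ, Δψ) with Δψ = ln[tan(π/4+φ₂/2)/tan(π/4+φ₁/2)] = -0.0073, Δλ = +0.1169 → C = 93.57°
d = R·|Δφ| / |cos C| = 6375·0.00698 / 0.06231 = 714 km

714 km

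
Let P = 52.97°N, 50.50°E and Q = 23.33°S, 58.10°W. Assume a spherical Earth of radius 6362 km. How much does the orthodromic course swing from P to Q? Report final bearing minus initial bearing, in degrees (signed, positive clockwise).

Initial bearing θ₁ = atan2(sin Δλ cos φ₂, cos φ₁ sin φ₂ − sin φ₁ cos φ₂ cos Δλ) = 269.69°
Final bearing θ₂ = (initial bearing from the destination back to the start) + 180° = 220.98°
Δθ = θ₂ − θ₁ = -48.7°

-48.7°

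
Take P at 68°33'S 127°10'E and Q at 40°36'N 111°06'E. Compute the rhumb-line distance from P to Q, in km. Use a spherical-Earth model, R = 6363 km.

12201 km

Rhumb course C = atan2(Δλ, Δψ) with Δψ = ln[tan(π/4+φ₂/2)/tan(π/4+φ₁/2)] = +2.4405, Δλ = -0.2804 → C = 353.45°
d = R·|Δφ| / |cos C| = 6363·1.90503 / 0.99346 = 12201 km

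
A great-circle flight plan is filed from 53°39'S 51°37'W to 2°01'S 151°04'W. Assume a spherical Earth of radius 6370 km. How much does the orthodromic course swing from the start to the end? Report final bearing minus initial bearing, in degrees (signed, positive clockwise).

+62.9°

At departure: θ₁ = atan2(sin Δλ cos φ₂, cos φ₁ sin φ₂ − sin φ₁ cos φ₂ cos Δλ) = 261.18°
At arrival: θ₂ = atan2(sin Δλ cos φ₁, −cos φ₂ sin φ₁ + sin φ₂ cos φ₁ cos Δλ) = 324.12°
Δθ = θ₂ − θ₁ = +62.9°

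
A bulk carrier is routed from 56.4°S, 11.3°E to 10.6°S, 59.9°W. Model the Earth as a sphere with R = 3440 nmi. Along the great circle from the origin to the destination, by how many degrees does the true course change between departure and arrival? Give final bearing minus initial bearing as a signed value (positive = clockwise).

+46.4°

Initial bearing θ₁ = atan2(sin Δλ cos φ₂, cos φ₁ sin φ₂ − sin φ₁ cos φ₂ cos Δλ) = 279.88°
Final bearing θ₂ = (initial bearing from the destination back to the start) + 180° = 326.31°
Δθ = θ₂ − θ₁ = +46.4°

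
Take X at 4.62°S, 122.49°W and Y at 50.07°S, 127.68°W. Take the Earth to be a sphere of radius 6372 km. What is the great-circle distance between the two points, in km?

cos σ = sin φ₁ sin φ₂ + cos φ₁ cos φ₂ cos Δλ
      = sin(-4.62°)sin(-50.07°) + cos(-4.62°)cos(-50.07°)cos(-5.19°) = 0.6989
σ = 45.661° → d = Rσ = 6372·0.79693 = 5078 km

5078 km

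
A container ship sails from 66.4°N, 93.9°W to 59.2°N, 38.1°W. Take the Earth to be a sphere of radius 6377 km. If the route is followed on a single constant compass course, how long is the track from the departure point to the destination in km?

2934 km

Rhumb course C = atan2(Δλ, Δψ) with Δψ = ln[tan(π/4+φ₂/2)/tan(π/4+φ₁/2)] = -0.2765, Δλ = +0.9739 → C = 105.85°
d = R·|Δφ| / |cos C| = 6377·0.12566 / 0.27310 = 2934 km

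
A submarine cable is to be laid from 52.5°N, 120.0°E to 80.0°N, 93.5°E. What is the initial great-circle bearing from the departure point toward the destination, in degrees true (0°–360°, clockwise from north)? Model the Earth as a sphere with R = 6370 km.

θ = atan2( sin Δλ·cos φ₂ ,  cos φ₁ sin φ₂ − sin φ₁ cos φ₂ cos Δλ )
  = atan2(-0.0775, +0.4762) = 350.76°

350.8°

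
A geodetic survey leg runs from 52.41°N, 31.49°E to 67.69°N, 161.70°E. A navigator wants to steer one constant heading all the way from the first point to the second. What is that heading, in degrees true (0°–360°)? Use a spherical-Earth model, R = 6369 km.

Meridional parts: M(φ₁)=+1.0778, M(φ₂)=+1.6236 → ΔM = +0.5458;  Δλ = +2.2726 rad
tan C = Δλ / ΔM = +4.1641 → C = 76.50°

76.5°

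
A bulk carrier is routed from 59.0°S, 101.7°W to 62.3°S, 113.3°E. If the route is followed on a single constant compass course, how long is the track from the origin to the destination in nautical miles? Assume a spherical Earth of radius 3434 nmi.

Δψ = ln[tan(π/4+φ₂/2)/tan(π/4+φ₁/2)] = -0.1176;  Δφ = -0.0576 rad,  Δλ = -2.5307 rad
q = Δφ/Δψ = 0.4896
d = R·√(Δφ² + q²Δλ²) = 3434·1.24050 = 4260 nmi

4260 nmi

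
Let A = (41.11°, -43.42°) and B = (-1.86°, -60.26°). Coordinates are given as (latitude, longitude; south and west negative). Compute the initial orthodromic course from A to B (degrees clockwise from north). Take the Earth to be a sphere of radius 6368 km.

203.9°

θ = atan2( sin Δλ·cos φ₂ ,  cos φ₁ sin φ₂ − sin φ₁ cos φ₂ cos Δλ )
  = atan2(-0.2895, -0.6534) = 203.90°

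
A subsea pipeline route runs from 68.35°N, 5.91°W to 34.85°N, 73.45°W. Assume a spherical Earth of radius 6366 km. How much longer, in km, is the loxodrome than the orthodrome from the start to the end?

Great circle: cos σ = sin φ₁ sin φ₂ + cos φ₁ cos φ₂ cos Δλ,  σ = 0.8674 rad → d_gc = 5522.1 km
Rhumb line: Δψ = -1.0047, q = Δφ/Δψ = 0.5819, d_rh = R√(Δφ²+q²Δλ²) = 5738.0 km
Excess = 5738.0 − 5522.1 = 215.9 ≈ 216 km

216 km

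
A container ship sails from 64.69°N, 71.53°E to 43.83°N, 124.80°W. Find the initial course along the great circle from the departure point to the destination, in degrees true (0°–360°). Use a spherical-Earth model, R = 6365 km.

12.4°

N = sin Δλ·cos φ₂ = +0.2028;  D = cos φ₁ sin φ₂ − sin φ₁ cos φ₂ cos Δλ = +0.9219
initial course = atan2(N, D) = 12.41°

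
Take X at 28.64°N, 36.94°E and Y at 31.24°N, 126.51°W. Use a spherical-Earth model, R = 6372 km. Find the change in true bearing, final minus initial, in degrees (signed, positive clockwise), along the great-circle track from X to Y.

At departure: θ₁ = atan2(sin Δλ cos φ₂, cos φ₁ sin φ₂ − sin φ₁ cos φ₂ cos Δλ) = 343.98°
At arrival: θ₂ = atan2(sin Δλ cos φ₁, −cos φ₂ sin φ₁ + sin φ₂ cos φ₁ cos Δλ) = 196.46°
Δθ = θ₂ − θ₁ = -147.5°

-147.5°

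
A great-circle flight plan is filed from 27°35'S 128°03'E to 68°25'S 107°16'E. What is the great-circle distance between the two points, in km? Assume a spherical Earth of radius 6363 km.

cos σ = sin φ₁ sin φ₂ + cos φ₁ cos φ₂ cos Δλ
      = sin(-27.58°)sin(-68.42°) + cos(-27.58°)cos(-68.42°)cos(-20.78°) = 0.7354
σ = 42.659° → d = Rσ = 6363·0.74454 = 4738 km

4738 km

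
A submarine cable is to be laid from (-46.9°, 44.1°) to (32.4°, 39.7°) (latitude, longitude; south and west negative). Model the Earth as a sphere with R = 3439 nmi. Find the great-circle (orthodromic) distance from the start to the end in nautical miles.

Haversine: a = sin²(Δφ/2)+cos φ₁ cos φ₂ sin²(Δλ/2) = 0.40802;  σ = 2·atan2(√a,√(1−a))
σ = 79.399° → d = Rσ = 3439·1.38578 = 4766 nmi

4766 nmi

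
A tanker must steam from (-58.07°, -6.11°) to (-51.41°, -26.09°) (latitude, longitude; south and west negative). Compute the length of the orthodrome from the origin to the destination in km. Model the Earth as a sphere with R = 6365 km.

cos σ = sin φ₁ sin φ₂ + cos φ₁ cos φ₂ cos Δλ
      = sin(-58.07°)sin(-51.41°) + cos(-58.07°)cos(-51.41°)cos(-19.98°) = 0.9734
σ = 13.246° → d = Rσ = 6365·0.23118 = 1471 km

1471 km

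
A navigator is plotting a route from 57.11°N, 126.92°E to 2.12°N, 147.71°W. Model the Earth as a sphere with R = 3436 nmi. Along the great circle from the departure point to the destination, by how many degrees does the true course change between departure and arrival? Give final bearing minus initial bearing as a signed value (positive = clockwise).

At departure: θ₁ = atan2(sin Δλ cos φ₂, cos φ₁ sin φ₂ − sin φ₁ cos φ₂ cos Δλ) = 92.74°
At arrival: θ₂ = atan2(sin Δλ cos φ₁, −cos φ₂ sin φ₁ + sin φ₂ cos φ₁ cos Δλ) = 147.13°
Δθ = θ₂ − θ₁ = +54.4°

+54.4°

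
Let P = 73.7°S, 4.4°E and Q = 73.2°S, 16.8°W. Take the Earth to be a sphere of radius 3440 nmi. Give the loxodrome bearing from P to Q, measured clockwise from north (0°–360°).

274.7°

Δψ = ln[tan(π/4+φ₂/2)/tan(π/4+φ₁/2)] = +0.0306
Δλ = -0.3700 rad (taken the short way round)
course = atan2(Δλ, Δψ) = 274.73°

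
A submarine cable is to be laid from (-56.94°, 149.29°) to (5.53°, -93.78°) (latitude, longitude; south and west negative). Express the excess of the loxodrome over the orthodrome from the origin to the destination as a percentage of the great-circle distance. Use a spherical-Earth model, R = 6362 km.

Great circle: σ = 1.9036 rad → d_gc = Rσ = 12110.6 km
Rhumb: Δφ = +1.0903, Δλ = +2.0408, Δψ = +1.3114, q = Δφ/Δψ = 0.8314 → d_rh = R√(Δφ²+q²Δλ²) = 12831.1 km
Excess = (12831.1 − 12110.6) / 12110.6 = 720.5 / 12110.6 = 5.949% ≈ 5.9%

5.9%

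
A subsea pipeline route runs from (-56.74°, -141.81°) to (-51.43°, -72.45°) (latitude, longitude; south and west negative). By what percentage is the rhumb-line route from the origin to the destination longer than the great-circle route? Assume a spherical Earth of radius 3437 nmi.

Great circle: σ = 0.6852 rad → d_gc = Rσ = 2355.0 nmi
Rhumb: Δφ = +0.0927, Δλ = +1.2106, Δψ = +0.1583, q = Δφ/Δψ = 0.5856 → d_rh = R√(Δφ²+q²Δλ²) = 2457.1 nmi
Excess = (2457.1 − 2355.0) / 2355.0 = 102.1 / 2355.0 = 4.34% ≈ 4.3%

4.3%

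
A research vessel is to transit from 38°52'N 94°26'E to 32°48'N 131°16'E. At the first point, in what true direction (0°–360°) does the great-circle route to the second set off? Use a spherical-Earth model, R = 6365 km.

N = sin Δλ·cos φ₂ = +0.5039;  D = cos φ₁ sin φ₂ − sin φ₁ cos φ₂ cos Δλ = -0.0004
initial course = atan2(N, D) = 90.04°

90.0°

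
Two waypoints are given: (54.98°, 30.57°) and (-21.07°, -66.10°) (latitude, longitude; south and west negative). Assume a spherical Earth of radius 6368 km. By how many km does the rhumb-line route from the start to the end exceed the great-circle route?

Great circle: cos σ = sin φ₁ sin φ₂ + cos φ₁ cos φ₂ cos Δλ,  σ = 1.9354 rad → d_gc = 12324.9 km
Rhumb line: Δψ = -1.5299, q = Δφ/Δψ = 0.8676, d_rh = R√(Δφ²+q²Δλ²) = 12582.8 km
Excess = 12582.8 − 12324.9 = 257.9 ≈ 258 km

258 km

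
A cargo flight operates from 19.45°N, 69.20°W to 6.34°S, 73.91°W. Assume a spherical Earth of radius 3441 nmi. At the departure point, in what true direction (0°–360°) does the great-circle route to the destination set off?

190.7°

θ = atan2( sin Δλ·cos φ₂ ,  cos φ₁ sin φ₂ − sin φ₁ cos φ₂ cos Δλ )
  = atan2(-0.0816, -0.4340) = 190.65°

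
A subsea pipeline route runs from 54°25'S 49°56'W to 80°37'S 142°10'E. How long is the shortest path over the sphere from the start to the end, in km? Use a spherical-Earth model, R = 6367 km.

Haversine: a = sin²(Δφ/2)+cos φ₁ cos φ₂ sin²(Δλ/2) = 0.14519;  σ = 2·atan2(√a,√(1−a))
σ = 44.796° → d = Rσ = 6367·0.78183 = 4978 km

4978 km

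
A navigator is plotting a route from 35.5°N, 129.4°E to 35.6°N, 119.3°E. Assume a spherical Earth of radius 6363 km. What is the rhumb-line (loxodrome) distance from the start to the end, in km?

913 km

Δψ = ln[tan(π/4+φ₂/2)/tan(π/4+φ₁/2)] = +0.0021;  Δφ = +0.0017 rad,  Δλ = -0.1763 rad
q = Δφ/Δψ = 0.8136
d = R·√(Δφ² + q²Δλ²) = 6363·0.14343 = 913 km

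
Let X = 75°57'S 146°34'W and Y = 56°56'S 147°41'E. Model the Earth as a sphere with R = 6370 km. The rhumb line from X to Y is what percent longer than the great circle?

Great circle: σ = 0.5209 rad → d_gc = Rσ = 3318.2 km
Rhumb: Δφ = +0.3319, Δλ = -1.1476, Δψ = +0.8792, q = Δφ/Δψ = 0.3775 → d_rh = R√(Δφ²+q²Δλ²) = 3476.4 km
Excess = (3476.4 − 3318.2) / 3318.2 = 158.2 / 3318.2 = 4.77% ≈ 4.8%

4.8%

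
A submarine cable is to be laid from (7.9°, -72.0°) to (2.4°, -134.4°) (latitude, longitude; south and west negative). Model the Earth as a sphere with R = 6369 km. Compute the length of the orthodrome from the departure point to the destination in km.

6930 km

cos σ = sin φ₁ sin φ₂ + cos φ₁ cos φ₂ cos Δλ
      = sin(7.90°)sin(2.40°) + cos(7.90°)cos(2.40°)cos(-62.40°) = 0.4643
σ = 62.338° → d = Rσ = 6369·1.08801 = 6930 km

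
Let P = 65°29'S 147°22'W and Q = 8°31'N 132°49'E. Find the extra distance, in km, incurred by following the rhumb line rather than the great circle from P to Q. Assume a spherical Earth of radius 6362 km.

296 km

Great circle: cos σ = sin φ₁ sin φ₂ + cos φ₁ cos φ₂ cos Δλ,  σ = 1.6330 rad → d_gc = 10389.3 km
Rhumb line: Δψ = +1.6758, q = Δφ/Δψ = 0.7707, d_rh = R√(Δφ²+q²Δλ²) = 10685.1 km
Excess = 10685.1 − 10389.3 = 295.8 ≈ 296 km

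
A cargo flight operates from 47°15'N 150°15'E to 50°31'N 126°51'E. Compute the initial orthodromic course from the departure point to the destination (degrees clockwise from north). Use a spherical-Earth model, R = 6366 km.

θ = atan2( sin Δλ·cos φ₂ ,  cos φ₁ sin φ₂ − sin φ₁ cos φ₂ cos Δλ )
  = atan2(-0.2525, +0.0954) = 290.69°

290.7°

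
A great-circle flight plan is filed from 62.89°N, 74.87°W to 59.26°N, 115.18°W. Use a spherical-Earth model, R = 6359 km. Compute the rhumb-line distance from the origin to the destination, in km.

2198 km

Δψ = ln[tan(π/4+φ₂/2)/tan(π/4+φ₁/2)] = -0.1312;  Δφ = -0.0634 rad,  Δλ = -0.7035 rad
q = Δφ/Δψ = 0.4831
d = R·√(Δφ² + q²Δλ²) = 6359·0.34570 = 2198 km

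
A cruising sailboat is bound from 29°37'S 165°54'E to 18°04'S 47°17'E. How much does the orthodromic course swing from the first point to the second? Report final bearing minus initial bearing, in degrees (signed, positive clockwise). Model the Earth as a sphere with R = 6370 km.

At departure: θ₁ = atan2(sin Δλ cos φ₂, cos φ₁ sin φ₂ − sin φ₁ cos φ₂ cos Δλ) = 239.35°
At arrival: θ₂ = atan2(sin Δλ cos φ₁, −cos φ₂ sin φ₁ + sin φ₂ cos φ₁ cos Δλ) = 308.13°
Δθ = θ₂ − θ₁ = +68.8°

+68.8°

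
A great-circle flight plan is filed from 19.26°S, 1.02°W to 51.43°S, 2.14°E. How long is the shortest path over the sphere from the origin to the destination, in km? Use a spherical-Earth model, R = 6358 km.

3581 km

cos σ = sin φ₁ sin φ₂ + cos φ₁ cos φ₂ cos Δλ
      = sin(-19.26°)sin(-51.43°) + cos(-19.26°)cos(-51.43°)cos(3.16°) = 0.8456
σ = 32.266° → d = Rσ = 6358·0.56315 = 3581 km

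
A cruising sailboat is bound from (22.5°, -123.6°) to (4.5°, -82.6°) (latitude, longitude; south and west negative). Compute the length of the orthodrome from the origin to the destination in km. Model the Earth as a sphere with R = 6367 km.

cos σ = sin φ₁ sin φ₂ + cos φ₁ cos φ₂ cos Δλ
      = sin(22.50°)sin(4.50°) + cos(22.50°)cos(4.50°)cos(41.00°) = 0.7251
σ = 43.520° → d = Rσ = 6367·0.75956 = 4836 km

4836 km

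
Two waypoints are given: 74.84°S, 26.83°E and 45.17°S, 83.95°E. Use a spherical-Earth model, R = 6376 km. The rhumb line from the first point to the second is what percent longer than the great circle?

3.2%

Great circle: σ = 0.6687 rad → d_gc = Rσ = 4263.8 km
Rhumb: Δφ = +0.5178, Δλ = +0.9969, Δψ = +1.1313, q = Δφ/Δψ = 0.4577 → d_rh = R√(Δφ²+q²Δλ²) = 4400.9 km
Excess = (4400.9 − 4263.8) / 4263.8 = 137.1 / 4263.8 = 3.22% ≈ 3.2%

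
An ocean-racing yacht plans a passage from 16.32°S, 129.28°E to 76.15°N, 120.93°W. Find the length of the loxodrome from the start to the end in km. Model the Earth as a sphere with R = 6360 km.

13141 km

Rhumb course C = atan2(Δλ, Δψ) with Δψ = ln[tan(π/4+φ₂/2)/tan(π/4+φ₁/2)] = +2.3970, Δλ = +1.9162 → C = 38.64°
d = R·|Δφ| / |cos C| = 6360·1.61391 / 0.78109 = 13141 km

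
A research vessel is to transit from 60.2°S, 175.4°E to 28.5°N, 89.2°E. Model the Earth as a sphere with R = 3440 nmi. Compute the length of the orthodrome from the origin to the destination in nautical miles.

6763 nmi

Haversine: a = sin²(Δφ/2)+cos φ₁ cos φ₂ sin²(Δλ/2) = 0.69256;  σ = 2·atan2(√a,√(1−a))
σ = 112.651° → d = Rσ = 3440·1.96613 = 6763 nmi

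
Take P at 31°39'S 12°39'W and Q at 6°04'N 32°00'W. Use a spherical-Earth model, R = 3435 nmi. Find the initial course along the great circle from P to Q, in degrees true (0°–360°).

330.5°

θ = atan2( sin Δλ·cos φ₂ ,  cos φ₁ sin φ₂ − sin φ₁ cos φ₂ cos Δλ )
  = atan2(-0.3295, +0.5823) = 330.50°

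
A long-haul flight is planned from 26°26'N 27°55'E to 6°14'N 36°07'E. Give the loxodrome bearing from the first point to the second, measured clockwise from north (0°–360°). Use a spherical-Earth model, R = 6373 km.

158.8°

Meridional parts: M(φ₁)=+0.4786, M(φ₂)=+0.1090 → ΔM = -0.3696;  Δλ = +0.1431 rad
tan C = Δλ / ΔM = -0.3872 → C = 158.83°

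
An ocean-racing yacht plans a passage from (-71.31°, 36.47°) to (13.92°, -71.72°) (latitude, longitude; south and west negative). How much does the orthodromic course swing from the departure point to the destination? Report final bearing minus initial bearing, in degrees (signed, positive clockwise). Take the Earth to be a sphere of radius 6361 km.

+84.0°

Initial bearing θ₁ = atan2(sin Δλ cos φ₂, cos φ₁ sin φ₂ − sin φ₁ cos φ₂ cos Δλ) = 257.17°
Final bearing θ₂ = (initial bearing from the destination back to the start) + 180° = 341.22°
Δθ = θ₂ − θ₁ = +84.0°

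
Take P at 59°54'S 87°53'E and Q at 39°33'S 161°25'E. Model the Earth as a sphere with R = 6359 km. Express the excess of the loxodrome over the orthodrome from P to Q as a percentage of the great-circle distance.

Great circle: σ = 0.8493 rad → d_gc = Rσ = 5400.8 km
Rhumb: Δφ = +0.3552, Δλ = +1.2834, Δψ = +0.5608, q = Δφ/Δψ = 0.6334 → d_rh = R√(Δφ²+q²Δλ²) = 5640.8 km
Excess = (5640.8 − 5400.8) / 5400.8 = 240.0 / 5400.8 = 4.44% ≈ 4.4%

4.4%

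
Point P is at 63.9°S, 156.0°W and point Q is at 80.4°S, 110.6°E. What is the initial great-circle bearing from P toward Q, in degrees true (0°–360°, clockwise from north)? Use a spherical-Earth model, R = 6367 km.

θ = atan2( sin Δλ·cos φ₂ ,  cos φ₁ sin φ₂ − sin φ₁ cos φ₂ cos Δλ )
  = atan2(-0.1665, -0.4427) = 200.61°

200.6°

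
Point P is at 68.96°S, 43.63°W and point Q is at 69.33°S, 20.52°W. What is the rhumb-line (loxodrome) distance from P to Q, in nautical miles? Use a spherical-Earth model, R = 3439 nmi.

494 nmi

Δψ = ln[tan(π/4+φ₂/2)/tan(π/4+φ₁/2)] = -0.0181;  Δφ = -0.0065 rad,  Δλ = +0.4033 rad
q = Δφ/Δψ = 0.3560
d = R·√(Δφ² + q²Δλ²) = 3439·0.14373 = 494 nmi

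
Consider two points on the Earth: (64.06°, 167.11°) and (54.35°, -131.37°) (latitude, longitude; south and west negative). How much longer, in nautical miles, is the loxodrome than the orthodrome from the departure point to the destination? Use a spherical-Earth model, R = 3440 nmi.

71 nmi

Great circle: cos σ = sin φ₁ sin φ₂ + cos φ₁ cos φ₂ cos Δλ,  σ = 0.5504 rad → d_gc = 1893.5 nmi
Rhumb line: Δψ = -0.3337, q = Δφ/Δψ = 0.5079, d_rh = R√(Δφ²+q²Δλ²) = 1964.4 nmi
Excess = 1964.4 − 1893.5 = 70.9 ≈ 71 nmi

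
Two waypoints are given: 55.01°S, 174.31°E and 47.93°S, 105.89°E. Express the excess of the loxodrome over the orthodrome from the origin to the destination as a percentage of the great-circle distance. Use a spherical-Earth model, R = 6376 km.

4.0%

Great circle: σ = 0.7235 rad → d_gc = Rσ = 4613.26 km
Rhumb: Δφ = +0.1236, Δλ = -1.1942, Δψ = +0.1989, q = Δφ/Δψ = 0.6213 → d_rh = R√(Δφ²+q²Δλ²) = 4795.50 km
Excess = (4795.50 − 4613.26) / 4613.26 = 182.24 / 4613.26 = 3.9504% ≈ 4.0%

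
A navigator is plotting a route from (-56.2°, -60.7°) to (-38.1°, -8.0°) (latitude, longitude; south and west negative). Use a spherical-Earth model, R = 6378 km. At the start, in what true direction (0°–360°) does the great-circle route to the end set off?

85.2°

θ = atan2( sin Δλ·cos φ₂ ,  cos φ₁ sin φ₂ − sin φ₁ cos φ₂ cos Δλ )
  = atan2(+0.6260, +0.0530) = 85.16°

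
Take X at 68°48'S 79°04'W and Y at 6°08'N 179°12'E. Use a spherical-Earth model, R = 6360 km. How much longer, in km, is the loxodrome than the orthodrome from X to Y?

644 km

Great circle: cos σ = sin φ₁ sin φ₂ + cos φ₁ cos φ₂ cos Δλ,  σ = 1.7444 rad → d_gc = 11094.4 km
Rhumb line: Δψ = +1.7831, q = Δφ/Δψ = 0.7335, d_rh = R√(Δφ²+q²Δλ²) = 11738.3 km
Excess = 11738.3 − 11094.4 = 643.9 ≈ 644 km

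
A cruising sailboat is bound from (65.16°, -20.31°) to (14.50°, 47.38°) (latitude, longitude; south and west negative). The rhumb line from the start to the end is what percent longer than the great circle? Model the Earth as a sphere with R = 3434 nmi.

2.9%

Great circle: σ = 1.1793 rad → d_gc = Rσ = 4049.6 nmi
Rhumb: Δφ = -0.8842, Δλ = +1.1814, Δψ = -1.2573, q = Δφ/Δψ = 0.7033 → d_rh = R√(Δφ²+q²Δλ²) = 4166.4 nmi
Excess = (4166.4 − 4049.6) / 4049.6 = 116.8 / 4049.6 = 2.88% ≈ 2.9%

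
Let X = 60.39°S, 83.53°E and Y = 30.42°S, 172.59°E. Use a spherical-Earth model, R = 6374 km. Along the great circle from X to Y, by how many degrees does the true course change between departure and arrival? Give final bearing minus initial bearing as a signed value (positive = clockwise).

Initial bearing θ₁ = atan2(sin Δλ cos φ₂, cos φ₁ sin φ₂ − sin φ₁ cos φ₂ cos Δλ) = 105.42°
Final bearing θ₂ = (initial bearing from the destination back to the start) + 180° = 33.53°
Δθ = θ₂ − θ₁ = -71.9°

-71.9°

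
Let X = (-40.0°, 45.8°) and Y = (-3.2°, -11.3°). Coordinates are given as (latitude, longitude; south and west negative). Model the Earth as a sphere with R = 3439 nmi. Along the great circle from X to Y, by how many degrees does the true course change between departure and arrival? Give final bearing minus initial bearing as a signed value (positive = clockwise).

+23.8°

At departure: θ₁ = atan2(sin Δλ cos φ₂, cos φ₁ sin φ₂ − sin φ₁ cos φ₂ cos Δλ) = 290.04°
At arrival: θ₂ = atan2(sin Δλ cos φ₁, −cos φ₂ sin φ₁ + sin φ₂ cos φ₁ cos Δλ) = 313.88°
Δθ = θ₂ − θ₁ = +23.8°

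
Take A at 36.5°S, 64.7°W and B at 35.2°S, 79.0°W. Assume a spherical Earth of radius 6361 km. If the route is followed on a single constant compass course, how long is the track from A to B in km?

1295 km

Rhumb course C = atan2(Δλ, Δψ) with Δψ = ln[tan(π/4+φ₂/2)/tan(π/4+φ₁/2)] = +0.0280, Δλ = -0.2496 → C = 276.40°
d = R·|Δφ| / |cos C| = 6361·0.02269 / 0.11146 = 1295 km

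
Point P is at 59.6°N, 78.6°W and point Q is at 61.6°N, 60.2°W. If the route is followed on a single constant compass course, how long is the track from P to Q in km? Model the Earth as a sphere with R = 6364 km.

Rhumb course C = atan2(Δλ, Δψ) with Δψ = ln[tan(π/4+φ₂/2)/tan(π/4+φ₁/2)] = +0.0711, Δλ = +0.3211 → C = 77.51°
d = R·|Δφ| / |cos C| = 6364·0.03491 / 0.21626 = 1027 km

1027 km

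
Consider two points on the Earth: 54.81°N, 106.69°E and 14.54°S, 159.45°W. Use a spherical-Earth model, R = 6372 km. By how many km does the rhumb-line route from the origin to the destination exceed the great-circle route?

Great circle: cos σ = sin φ₁ sin φ₂ + cos φ₁ cos φ₂ cos Δλ,  σ = 1.8160 rad → d_gc = 11571.37 km
Rhumb line: Δψ = -1.4050, q = Δφ/Δψ = 0.8615, d_rh = R√(Δφ²+q²Δλ²) = 11846.88 km
Excess = 11846.88 − 11571.37 = 275.51 ≈ 276 km

276 km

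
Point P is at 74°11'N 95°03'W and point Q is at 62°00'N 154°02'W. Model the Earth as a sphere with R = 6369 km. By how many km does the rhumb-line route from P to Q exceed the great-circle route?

104 km

Great circle: cos σ = sin φ₁ sin φ₂ + cos φ₁ cos φ₂ cos Δλ,  σ = 0.4142 rad → d_gc = 2637.80 km
Rhumb line: Δψ = -0.5849, q = Δφ/Δψ = 0.3635, d_rh = R√(Δφ²+q²Δλ²) = 2741.34 km
Excess = 2741.34 − 2637.80 = 103.54 ≈ 104 km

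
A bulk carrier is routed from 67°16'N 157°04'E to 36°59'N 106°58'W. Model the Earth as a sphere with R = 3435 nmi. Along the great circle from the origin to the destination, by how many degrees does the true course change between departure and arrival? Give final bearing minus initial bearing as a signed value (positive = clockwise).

At departure: θ₁ = atan2(sin Δλ cos φ₂, cos φ₁ sin φ₂ − sin φ₁ cos φ₂ cos Δλ) = 68.74°
At arrival: θ₂ = atan2(sin Δλ cos φ₁, −cos φ₂ sin φ₁ + sin φ₂ cos φ₁ cos Δλ) = 153.20°
Δθ = θ₂ − θ₁ = +84.5°

+84.5°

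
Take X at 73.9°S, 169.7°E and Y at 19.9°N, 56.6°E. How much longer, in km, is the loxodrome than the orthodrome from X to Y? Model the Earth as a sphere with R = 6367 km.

Great circle: cos σ = sin φ₁ sin φ₂ + cos φ₁ cos φ₂ cos Δλ,  σ = 2.0146 rad → d_gc = 12826.6 km
Rhumb line: Δψ = +2.3105, q = Δφ/Δψ = 0.7086, d_rh = R√(Δφ²+q²Δλ²) = 13709.7 km
Excess = 13709.7 − 12826.6 = 883.1 ≈ 883 km

883 km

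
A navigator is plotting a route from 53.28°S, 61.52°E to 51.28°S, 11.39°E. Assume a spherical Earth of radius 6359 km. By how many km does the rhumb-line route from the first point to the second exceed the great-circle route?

70 km

Great circle: cos σ = sin φ₁ sin φ₂ + cos φ₁ cos φ₂ cos Δλ,  σ = 0.5254 rad → d_gc = 3340.8 km
Rhumb line: Δψ = +0.0571, q = Δφ/Δψ = 0.6117, d_rh = R√(Δφ²+q²Δλ²) = 3410.4 km
Excess = 3410.4 − 3340.8 = 69.6 ≈ 70 km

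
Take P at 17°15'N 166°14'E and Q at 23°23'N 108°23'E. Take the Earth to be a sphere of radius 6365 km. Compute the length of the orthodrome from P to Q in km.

6027 km

Haversine: a = sin²(Δφ/2)+cos φ₁ cos φ₂ sin²(Δλ/2) = 0.20792;  σ = 2·atan2(√a,√(1−a))
σ = 54.257° → d = Rσ = 6365·0.94696 = 6027 km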